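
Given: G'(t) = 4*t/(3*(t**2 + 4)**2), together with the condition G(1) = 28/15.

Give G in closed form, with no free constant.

G(t) = 2*(3*t**2 + 11)/(3*(t**2 + 4))

The substitution u = 6*t**2 + 24 works: G'(t) is exactly (dG/du)*(du/dt) for that inner function.
A general antiderivative is -4/(6*t**2 + 24) + C.
The condition gives C = 28/15 - (-2/15) = 2.
So G(t) = 2*(3*t**2 + 11)/(3*(t**2 + 4)).
Check: d/dt[2*(3*t**2 + 11)/(3*(t**2 + 4))] = 4*t/(3*t**4 + 24*t**2 + 48), which equals G'(t).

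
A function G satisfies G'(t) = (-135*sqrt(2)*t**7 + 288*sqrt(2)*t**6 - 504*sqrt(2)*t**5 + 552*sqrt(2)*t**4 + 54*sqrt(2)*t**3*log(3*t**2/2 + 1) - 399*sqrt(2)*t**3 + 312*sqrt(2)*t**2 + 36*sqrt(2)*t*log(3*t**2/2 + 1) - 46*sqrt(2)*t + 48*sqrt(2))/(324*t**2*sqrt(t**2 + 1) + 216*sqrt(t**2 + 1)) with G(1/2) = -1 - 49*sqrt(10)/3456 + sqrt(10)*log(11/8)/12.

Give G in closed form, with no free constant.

G(t) = -2*sqrt(2*t**2 + 2)*((t**2/2 - 2*t/3 + 1/2)**2/2 - log(3*t**2/2 + 1)/4)/3 - 1

Recognize the product-rule pattern: G'(t) = u'v + uv' with u = -2*sqrt(2*t**2 + 2)/3, v = (t**2/2 - 2*t/3 + 1/2)**2/2 - log(3*t**2/2 + 1)/4, so integration by parts undoes it.
A general antiderivative is -2*sqrt(2*t**2 + 2)*((t**2/2 - 2*t/3 + 1/2)**2/2 - log(3*t**2/2 + 1)/4)/3 + C.
The condition gives C = -1 - 49*sqrt(10)/3456 + sqrt(10)*log(11/8)/12 - (-49*sqrt(10)/3456 + sqrt(10)*log(11/8)/12) = -1.
So G(t) = -2*sqrt(2*t**2 + 2)*((t**2/2 - 2*t/3 + 1/2)**2/2 - log(3*t**2/2 + 1)/4)/3 - 1.
Check: d/dt[-2*sqrt(2*t**2 + 2)*((t**2/2 - 2*t/3 + 1/2)**2/2 - log(3*t**2/2 + 1)/4)/3 - 1] = (-135*sqrt(2)*t**7 + 288*sqrt(2)*t**6 - 504*sqrt(2)*t**5 + 552*sqrt(2)*t**4 + 54*sqrt(2)*t**3*log(3*t**2/2 + 1) - 399*sqrt(2)*t**3 + 312*sqrt(2)*t**2 + 36*sqrt(2)*t*log(3*t**2/2 + 1) - 46*sqrt(2)*t + 48*sqrt(2))/(324*t**2*sqrt(t**2 + 1) + 216*sqrt(t**2 + 1)) = G'(t).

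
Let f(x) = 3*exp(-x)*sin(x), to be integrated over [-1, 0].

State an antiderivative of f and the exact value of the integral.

Antiderivative: F(x) = (-3*sin(x) - 3*cos(x))*exp(-x)/2; value = -3*exp(1)*sin(1)/2 - 3/2 + 3*exp(1)*cos(1)/2

A first test for any F(x): its x-derivative must equal f(x) identically.
F(x) = (-3*sin(x) - 3*cos(x))*exp(-x)/2 is an antiderivative of f.
Check: d/dx[(-3*sin(x) - 3*cos(x))*exp(-x)/2] = 3*exp(-x)*sin(x) = f(x).
F(0) = -3/2; F(-1) = -3*exp(1)*cos(1)/2 + 3*exp(1)*sin(1)/2.
Integral = F(0) - F(-1) = -3*exp(1)*sin(1)/2 - 3/2 + 3*exp(1)*cos(1)/2.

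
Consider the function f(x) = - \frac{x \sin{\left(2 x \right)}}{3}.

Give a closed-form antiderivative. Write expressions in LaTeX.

Whatever form F(x) takes, F'(x) = f(x) is non-negotiable.
Check: d/dx[\frac{x \cos{\left(2 x \right)}}{6} - \frac{\sin{\left(2 x \right)}}{12}] = - \frac{x \sin{\left(2 x \right)}}{3} = f(x).

An antiderivative is F(x) = \frac{x \cos{\left(2 x \right)}}{6} - \frac{\sin{\left(2 x \right)}}{12}.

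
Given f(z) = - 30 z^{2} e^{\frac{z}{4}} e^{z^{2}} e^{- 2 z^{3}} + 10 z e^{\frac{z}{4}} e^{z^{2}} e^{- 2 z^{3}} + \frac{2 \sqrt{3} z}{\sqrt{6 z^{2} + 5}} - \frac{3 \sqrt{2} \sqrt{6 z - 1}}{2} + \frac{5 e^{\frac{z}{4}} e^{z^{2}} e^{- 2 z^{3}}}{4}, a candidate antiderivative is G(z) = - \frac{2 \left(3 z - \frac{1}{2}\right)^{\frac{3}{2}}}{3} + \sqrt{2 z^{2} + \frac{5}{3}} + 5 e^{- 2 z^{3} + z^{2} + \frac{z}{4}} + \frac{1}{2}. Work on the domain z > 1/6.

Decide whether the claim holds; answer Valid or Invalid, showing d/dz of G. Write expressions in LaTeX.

Valid - the claim checks out under differentiation.

d/dz[G] = \frac{\sqrt{2} \left(- 120 \sqrt{2} z^{2} \sqrt{6 z^{2} + 5} e^{\frac{z}{4}} e^{z^{2}} e^{- 2 z^{3}} + 40 \sqrt{2} z \sqrt{6 z^{2} + 5} e^{\frac{z}{4}} e^{z^{2}} e^{- 2 z^{3}} + 8 \sqrt{6} z - 12 \sqrt{6 z - 1} \sqrt{6 z^{2} + 5} + 5 \sqrt{2} \sqrt{6 z^{2} + 5} e^{\frac{z}{4}} e^{z^{2}} e^{- 2 z^{3}}\right)}{8 \sqrt{6 z^{2} + 5}}
This equals f(z) exactly, so the claim holds.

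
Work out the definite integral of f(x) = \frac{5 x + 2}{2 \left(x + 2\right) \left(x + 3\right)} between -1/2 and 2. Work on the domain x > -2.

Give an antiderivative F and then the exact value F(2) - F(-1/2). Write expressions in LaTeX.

Antiderivative: F(x) = \frac{- 8 \log{\left(x + 2 \right)} + 13 \log{\left(x + 3 \right)}}{2}; value = - \frac{13 \log{\left(\frac{5}{2} \right)}}{2} - 4 \log{\left(4 \right)} + 4 \log{\left(\frac{3}{2} \right)} + \frac{13 \log{\left(5 \right)}}{2}

The denominator factors as 2 \left(x + 2\right) \left(x + 3\right); partial fractions split f into directly integrable pieces: \frac{13}{2 \left(x + 3\right)} - \frac{4}{x + 2}.
F(x) = \frac{- 8 \log{\left(x + 2 \right)} + 13 \log{\left(x + 3 \right)}}{2} is an antiderivative of f.
Check: d/dx[\frac{- 8 \log{\left(x + 2 \right)} + 13 \log{\left(x + 3 \right)}}{2}] = \frac{5 x + 2}{2 x^{2} + 10 x + 12}, which equals f(x).
F(2) = - 4 \log{\left(4 \right)} + \frac{13 \log{\left(5 \right)}}{2}; F(-1/2) = - 4 \log{\left(\frac{3}{2} \right)} + \frac{13 \log{\left(\frac{5}{2} \right)}}{2}.
Integral = F(2) - F(-1/2) = - \frac{13 \log{\left(\frac{5}{2} \right)}}{2} - 4 \log{\left(4 \right)} + 4 \log{\left(\frac{3}{2} \right)} + \frac{13 \log{\left(5 \right)}}{2}.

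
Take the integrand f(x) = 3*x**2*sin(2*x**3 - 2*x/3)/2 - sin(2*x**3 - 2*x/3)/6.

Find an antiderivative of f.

An antiderivative is F(x) = -cos(2*x**3 - 2*x/3)/4.

f matches the chain-rule pattern g'(h)*h' with inner function h(x) = 2*x**3 - 2*x/3; substituting u = h(x) collapses the integral.
Check: d/dx[-cos(2*x**3 - 2*x/3)/4] = 3*x**2*sin(2*x**3 - 2*x/3)/2 - sin(2*x**3 - 2*x/3)/6 = f(x).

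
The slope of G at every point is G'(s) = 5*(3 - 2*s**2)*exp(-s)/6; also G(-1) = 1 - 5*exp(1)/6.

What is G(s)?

G(s) = 5*s**2*exp(-s)/3 + 10*s*exp(-s)/3 + 1 + 5*exp(-s)/6

Recognize the product-rule pattern: G'(s) = u'v + uv' with u = 5*s**2/3 + 10*s/3 + 5/6, v = exp(-s), so integration by parts undoes it.
A general antiderivative is (10*s**2 + 20*s + 5)*exp(-s)/6 + C.
The condition gives C = 1 - 5*exp(1)/6 - (-5*exp(1)/6) = 1.
So G(s) = 5*s**2*exp(-s)/3 + 10*s*exp(-s)/3 + 1 + 5*exp(-s)/6.
Check: d/ds[5*s**2*exp(-s)/3 + 10*s*exp(-s)/3 + 1 + 5*exp(-s)/6] = (15 - 10*s**2)*exp(-s)/6, which equals G'(s).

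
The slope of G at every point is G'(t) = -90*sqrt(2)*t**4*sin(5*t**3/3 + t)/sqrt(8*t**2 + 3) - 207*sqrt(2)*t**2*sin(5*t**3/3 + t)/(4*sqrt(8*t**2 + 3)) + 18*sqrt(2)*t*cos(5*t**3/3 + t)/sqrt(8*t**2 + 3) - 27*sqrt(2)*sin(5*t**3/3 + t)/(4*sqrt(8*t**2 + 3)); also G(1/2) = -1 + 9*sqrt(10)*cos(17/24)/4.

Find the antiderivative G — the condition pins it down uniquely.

G(t) = (9*sqrt(2)*sqrt(8*t**2 + 3)*cos(5*t**3/3 + t) - 4)/4

Recognize the product-rule pattern: G'(t) = u'v + uv' with u = 9*sqrt(4*t**2 + 3/2)/2, v = cos(5*t**3/3 + t), so integration by parts undoes it.
A general antiderivative is 9*sqrt(4*t**2 + 3/2)*cos(5*t**3/3 + t)/2 + C.
The condition gives C = -1 + 9*sqrt(10)*cos(17/24)/4 - (9*sqrt(10)*cos(17/24)/4) = -1.
So G(t) = (9*sqrt(2)*sqrt(8*t**2 + 3)*cos(5*t**3/3 + t) - 4)/4.
Check: d/dt[(9*sqrt(2)*sqrt(8*t**2 + 3)*cos(5*t**3/3 + t) - 4)/4] = (-360*sqrt(2)*t**4*sin(5*t**3/3 + t) - 207*sqrt(2)*t**2*sin(5*t**3/3 + t) + 72*sqrt(2)*t*cos(5*t**3/3 + t) - 27*sqrt(2)*sin(5*t**3/3 + t))/(4*sqrt(8*t**2 + 3)), which equals G'(t).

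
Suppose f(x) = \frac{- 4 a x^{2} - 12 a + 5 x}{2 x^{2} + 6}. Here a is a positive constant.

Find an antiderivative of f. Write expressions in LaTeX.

Since d/dx undoes antidifferentiation here, F'(x) = f(x) is required of F(x).
Check: d/dx[\frac{- 8 a x + 5 \log{\left(x^{2} + 3 \right)}}{4}] = \frac{- 4 a x^{2} - 12 a + 5 x}{2 x^{2} + 6} = f(x).

An antiderivative is F(x) = \frac{- 8 a x + 5 \log{\left(x^{2} + 3 \right)}}{4}.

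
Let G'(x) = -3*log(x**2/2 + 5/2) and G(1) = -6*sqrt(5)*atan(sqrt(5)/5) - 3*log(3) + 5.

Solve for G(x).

G(x) = -3*x*log(x**2/2 + 5/2) + 6*x - 6*sqrt(5)*atan(sqrt(5)*x/5) - 1

Check a candidate G(x) by differentiating: d/dx[G] must match the given G'(x).
A general antiderivative is -3*x*log(x**2/2 + 5/2) + 6*x - 6*sqrt(5)*atan(sqrt(5)*x/5) + C.
The condition gives C = -6*sqrt(5)*atan(sqrt(5)/5) - 3*log(3) + 5 - (-6*sqrt(5)*atan(sqrt(5)/5) - 3*log(3) + 6) = -1.
So G(x) = -3*x*log(x**2/2 + 5/2) + 6*x - 6*sqrt(5)*atan(sqrt(5)*x/5) - 1.
Check: d/dx[-3*x*log(x**2/2 + 5/2) + 6*x - 6*sqrt(5)*atan(sqrt(5)*x/5) - 1] = -3*log(x**2 + 5) + 3*log(2), which equals G'(x).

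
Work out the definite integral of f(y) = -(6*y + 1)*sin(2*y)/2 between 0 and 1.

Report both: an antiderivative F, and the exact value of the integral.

An antiderivative F(y) passes only if d/dy[F] lands on f(y) exactly.
F(y) = (6*y*cos(2*y) - 3*sin(2*y) + cos(2*y))/4 is an antiderivative of f.
Check: d/dy[(6*y*cos(2*y) - 3*sin(2*y) + cos(2*y))/4] = -3*y*sin(2*y) - sin(2*y)/2, which equals f(y).
F(1) = 7*cos(2)/4 - 3*sin(2)/4; F(0) = 1/4.
Integral = F(1) - F(0) = 7*cos(2)/4 - 3*sin(2)/4 - 1/4.

Antiderivative: F(y) = (6*y*cos(2*y) - 3*sin(2*y) + cos(2*y))/4; value = 7*cos(2)/4 - 3*sin(2)/4 - 1/4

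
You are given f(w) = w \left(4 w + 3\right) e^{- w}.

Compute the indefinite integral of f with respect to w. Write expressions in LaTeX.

F(w) = \left(- 4 w^{2} - 11 w - 11\right) e^{- w} + C

f has the shape u'v + uv' for u = - 4 w^{2} - 11 w - 11 and v = e^{- w} — it is the derivative of the product u*v.
Check: d/dw[\left(- 4 w^{2} - 11 w - 11\right) e^{- w}] = \left(4 w^{2} + 3 w\right) e^{- w}, which equals f(w).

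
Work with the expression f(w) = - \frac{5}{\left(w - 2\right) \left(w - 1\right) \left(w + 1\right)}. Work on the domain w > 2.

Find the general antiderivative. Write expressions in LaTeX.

Factor the denominator (\left(w - 2\right) \left(w - 1\right) \left(w + 1\right)) and decompose: f = - \frac{5}{6 \left(w + 1\right)} + \frac{5}{2 \left(w - 1\right)} - \frac{5}{3 \left(w - 2\right)}; each piece integrates to a log, atan, or power term.
Check: d/dw[- \frac{5 \log{\left(w - 2 \right)}}{3} + \frac{5 \log{\left(w - 1 \right)}}{2} - \frac{5 \log{\left(w + 1 \right)}}{6}] = - \frac{5}{w^{3} - 2 w^{2} - w + 2}, which equals f(w).

F(w) = - \frac{5 \log{\left(w - 2 \right)}}{3} + \frac{5 \log{\left(w - 1 \right)}}{2} - \frac{5 \log{\left(w + 1 \right)}}{6} + C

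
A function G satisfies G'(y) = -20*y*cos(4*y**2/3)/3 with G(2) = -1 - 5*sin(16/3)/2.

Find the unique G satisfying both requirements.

The substitution u = 4*y**2/3 works: G'(y) is exactly (dG/du)*(du/dy) for that inner function.
A general antiderivative is -5*sin(4*y**2/3)/2 + C.
The condition gives C = -1 - 5*sin(16/3)/2 - (-5*sin(16/3)/2) = -1.
So G(y) = -5*sin(4*y**2/3)/2 - 1.
Check: d/dy[-5*sin(4*y**2/3)/2 - 1] = -20*y*cos(4*y**2/3)/3 = G'(y).

G(y) = -5*sin(4*y**2/3)/2 - 1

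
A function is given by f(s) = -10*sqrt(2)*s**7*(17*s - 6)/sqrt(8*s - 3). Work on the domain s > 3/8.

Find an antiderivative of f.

Recognize the product-rule pattern: f = u'v + uv' with u = -5*s**8, v = sqrt(4*s - 3/2), so integration by parts undoes it.
Check: d/ds[-5*s**8*sqrt(4*s - 3/2)] = sqrt(2)*(-340*s**8 + 120*s**7)/(2*sqrt(8*s - 3)), which equals f(s).

An antiderivative is F(s) = -5*s**8*sqrt(4*s - 3/2).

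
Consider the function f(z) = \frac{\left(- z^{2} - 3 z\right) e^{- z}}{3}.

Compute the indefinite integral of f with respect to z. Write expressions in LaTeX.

F(z) = \frac{z^{2} e^{- z}}{3} + \frac{5 z e^{- z}}{3} + \frac{5 e^{- z}}{3} + C

f has the shape u'v + uv' for u = \frac{z^{2}}{3} + \frac{5 z}{3} + \frac{5}{3} and v = e^{- z} — it is the derivative of the product u*v.
Check: d/dz[\frac{z^{2} e^{- z}}{3} + \frac{5 z e^{- z}}{3} + \frac{5 e^{- z}}{3}] = \frac{\left(- z^{2} - 3 z\right) e^{- z}}{3} = f(z).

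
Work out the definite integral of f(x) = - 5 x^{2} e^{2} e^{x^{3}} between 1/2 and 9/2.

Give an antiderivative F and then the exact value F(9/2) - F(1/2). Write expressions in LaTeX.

f matches the chain-rule pattern g'(h)*h' with inner function h(x) = x^{3} + 2; substituting u = h(x) collapses the integral.
F(x) = - \frac{5 e^{x^{3} + 2}}{3} is an antiderivative of f.
Check: d/dx[- \frac{5 e^{x^{3} + 2}}{3}] = - 5 x^{2} e^{2} e^{x^{3}} = f(x).
F(9/2) = - \frac{5 e^{\frac{745}{8}}}{3}; F(1/2) = - \frac{5 e^{\frac{17}{8}}}{3}.
Integral = F(9/2) - F(1/2) = - \frac{5 e^{\frac{745}{8}}}{3} + \frac{5 e^{\frac{17}{8}}}{3}.

Antiderivative: F(x) = - \frac{5 e^{x^{3} + 2}}{3}; value = - \frac{5 e^{\frac{745}{8}}}{3} + \frac{5 e^{\frac{17}{8}}}{3}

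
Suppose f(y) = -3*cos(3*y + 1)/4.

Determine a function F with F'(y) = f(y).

Any candidate F(y) must reproduce f(y) exactly when differentiated.
Check: d/dy[-sin(3*y + 1)/4] = -3*cos(3*y + 1)/4 = f(y).

An antiderivative is F(y) = -sin(3*y + 1)/4.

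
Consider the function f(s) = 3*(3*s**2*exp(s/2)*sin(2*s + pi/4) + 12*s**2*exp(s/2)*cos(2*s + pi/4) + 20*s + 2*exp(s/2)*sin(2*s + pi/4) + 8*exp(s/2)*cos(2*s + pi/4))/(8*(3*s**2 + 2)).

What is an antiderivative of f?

Recover f(s) by differentiating a candidate F(s); any mismatch rules it out.
Check: d/ds[3*exp(s/2)*sin(2*s + pi/4)/4 + 5*log(3*s**2/2 + 1)/4] = (9*s**2*exp(s/2)*sin(2*s + pi/4) + 36*s**2*exp(s/2)*cos(2*s + pi/4) + 60*s + 6*exp(s/2)*sin(2*s + pi/4) + 24*exp(s/2)*cos(2*s + pi/4))/(24*s**2 + 16), which equals f(s).

An antiderivative is F(s) = 3*exp(s/2)*sin(2*s + pi/4)/4 + 5*log(3*s**2/2 + 1)/4.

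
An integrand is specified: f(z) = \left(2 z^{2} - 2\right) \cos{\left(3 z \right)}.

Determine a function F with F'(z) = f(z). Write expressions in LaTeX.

A candidate is checked by its d/dz: the result must match f(z).
Check: d/dz[\frac{2 z^{2} \sin{\left(3 z \right)}}{3} + \frac{4 z \cos{\left(3 z \right)}}{9} - \frac{22 \sin{\left(3 z \right)}}{27}] = 2 z^{2} \cos{\left(3 z \right)} - 2 \cos{\left(3 z \right)}, which equals f(z).

An antiderivative is F(z) = \frac{2 z^{2} \sin{\left(3 z \right)}}{3} + \frac{4 z \cos{\left(3 z \right)}}{9} - \frac{22 \sin{\left(3 z \right)}}{27}.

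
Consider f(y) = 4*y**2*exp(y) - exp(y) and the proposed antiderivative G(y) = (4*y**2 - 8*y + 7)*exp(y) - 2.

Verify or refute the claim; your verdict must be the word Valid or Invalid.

Valid - differentiating G returns exactly f.

d/dy[G] = 4*y**2*exp(y) - exp(y)
This equals f(y) exactly, so the claim holds.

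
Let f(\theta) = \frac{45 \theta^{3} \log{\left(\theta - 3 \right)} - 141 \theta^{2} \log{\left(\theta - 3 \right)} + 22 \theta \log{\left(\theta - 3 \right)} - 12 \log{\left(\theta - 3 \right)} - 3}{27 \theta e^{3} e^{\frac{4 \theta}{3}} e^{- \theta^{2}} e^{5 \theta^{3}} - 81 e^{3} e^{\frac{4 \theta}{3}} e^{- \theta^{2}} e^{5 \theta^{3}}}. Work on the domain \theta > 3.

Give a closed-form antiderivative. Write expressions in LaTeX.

f has the shape u'v + uv' for u = - \frac{e^{- 5 \theta^{3} + \theta^{2} - \frac{4 \theta}{3} - 3}}{9} and v = \log{\left(\theta - 3 \right)} — it is the derivative of the product u*v.
Check: d/d\theta[- \frac{e^{- 5 \theta^{3} + \theta^{2} - \frac{4 \theta}{3} - 3} \log{\left(\theta - 3 \right)}}{9}] = \frac{45 \theta^{3} \log{\left(\theta - 3 \right)} - 141 \theta^{2} \log{\left(\theta - 3 \right)} + 22 \theta \log{\left(\theta - 3 \right)} - 12 \log{\left(\theta - 3 \right)} - 3}{27 \theta e^{3} e^{\frac{4 \theta}{3}} e^{- \theta^{2}} e^{5 \theta^{3}} - 81 e^{3} e^{\frac{4 \theta}{3}} e^{- \theta^{2}} e^{5 \theta^{3}}} = f(\theta).

An antiderivative is F(\theta) = - \frac{e^{- 5 \theta^{3} + \theta^{2} - \frac{4 \theta}{3} - 3} \log{\left(\theta - 3 \right)}}{9}.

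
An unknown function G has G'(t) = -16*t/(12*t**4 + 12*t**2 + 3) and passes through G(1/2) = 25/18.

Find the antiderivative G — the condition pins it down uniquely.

G(t) = (6*t**2 + 11)/(12*t**2 + 6)

The substitution u = t**2 + 1/2 works: G'(t) is exactly (dG/du)*(du/dt) for that inner function.
A general antiderivative is 2/(3*(t**2 + 1/2)) + C.
The condition gives C = 25/18 - (8/9) = 1/2.
So G(t) = (6*t**2 + 11)/(12*t**2 + 6).
Check: d/dt[(6*t**2 + 11)/(12*t**2 + 6)] = -16*t/(12*t**4 + 12*t**2 + 3) = G'(t).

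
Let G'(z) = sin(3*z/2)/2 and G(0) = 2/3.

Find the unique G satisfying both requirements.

G(z) = 1 - cos(3*z/2)/3

Differentiate the proposed G(z) back; it has to land on the given G'(z).
A general antiderivative is -cos(3*z/2)/3 + C.
The condition gives C = 2/3 - (-1/3) = 1.
So G(z) = 1 - cos(3*z/2)/3.
Check: d/dz[1 - cos(3*z/2)/3] = sin(3*z/2)/2 = G'(z).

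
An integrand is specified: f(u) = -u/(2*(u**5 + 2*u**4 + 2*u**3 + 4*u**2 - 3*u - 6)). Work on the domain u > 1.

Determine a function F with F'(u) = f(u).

An antiderivative is F(u) = -log(u - 1)/48 - log(u + 1)/16 + log(u + 2)/21 + log(u**2 + 3)/56 + sqrt(3)*atan(sqrt(3)*u/3)/56.

The denominator factors as 2*(u - 1)*(u + 1)*(u + 2)*(u**2 + 3); partial fractions split f into directly integrable pieces: (2*u + 3)/(56*(u**2 + 3)) + 1/(21*(u + 2)) - 1/(16*(u + 1)) - 1/(48*(u - 1)).
Check: d/du[-log(u - 1)/48 - log(u + 1)/16 + log(u + 2)/21 + log(u**2 + 3)/56 + sqrt(3)*atan(sqrt(3)*u/3)/56] = -u/(2*u**5 + 4*u**4 + 4*u**3 + 8*u**2 - 6*u - 12), which equals f(u).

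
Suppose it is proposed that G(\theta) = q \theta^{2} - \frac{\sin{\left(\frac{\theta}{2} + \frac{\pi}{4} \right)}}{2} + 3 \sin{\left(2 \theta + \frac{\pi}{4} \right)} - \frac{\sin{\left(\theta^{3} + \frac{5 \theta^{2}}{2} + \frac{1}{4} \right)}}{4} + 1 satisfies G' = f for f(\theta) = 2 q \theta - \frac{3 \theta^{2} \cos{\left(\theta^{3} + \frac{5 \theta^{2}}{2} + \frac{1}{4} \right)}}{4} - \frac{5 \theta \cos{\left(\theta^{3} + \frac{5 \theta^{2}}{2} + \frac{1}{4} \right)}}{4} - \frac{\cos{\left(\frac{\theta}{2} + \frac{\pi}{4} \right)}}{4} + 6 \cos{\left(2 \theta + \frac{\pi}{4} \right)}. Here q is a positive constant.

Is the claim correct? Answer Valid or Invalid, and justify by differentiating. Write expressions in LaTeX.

Valid - the claim checks out under differentiation.

d/d\theta[G] = 2 q \theta - \frac{3 \theta^{2} \cos{\left(\theta^{3} + \frac{5 \theta^{2}}{2} + \frac{1}{4} \right)}}{4} - \frac{5 \theta \cos{\left(\theta^{3} + \frac{5 \theta^{2}}{2} + \frac{1}{4} \right)}}{4} - \frac{\cos{\left(\frac{\theta}{2} + \frac{\pi}{4} \right)}}{4} + 6 \cos{\left(2 \theta + \frac{\pi}{4} \right)}
This equals f(\theta) exactly, so the claim holds.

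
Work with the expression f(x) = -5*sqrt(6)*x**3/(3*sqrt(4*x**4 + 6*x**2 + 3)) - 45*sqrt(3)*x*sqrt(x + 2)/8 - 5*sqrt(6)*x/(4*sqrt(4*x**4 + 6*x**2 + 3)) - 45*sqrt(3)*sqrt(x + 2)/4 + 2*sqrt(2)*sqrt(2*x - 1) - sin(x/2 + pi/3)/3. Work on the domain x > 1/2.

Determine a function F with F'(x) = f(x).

Integrate term by term and add the pieces.
Check: d/dx[-(54*sqrt(3)*x**2*sqrt(x + 2) + 216*sqrt(3)*x*sqrt(x + 2) - 32*sqrt(2)*x*sqrt(2*x - 1) + 216*sqrt(3)*sqrt(x + 2) + 16*sqrt(2)*sqrt(2*x - 1) + 5*sqrt(6)*sqrt(4*x**4 + 6*x**2 + 3) - 16*cos(x/2 + pi/3))/24] = (-40*sqrt(6)*x**3*sqrt(x + 2)*sqrt(2*x - 1) - 135*sqrt(3)*x**2*sqrt(2*x - 1)*sqrt(4*x**4 + 6*x**2 + 3) - 30*sqrt(6)*x*sqrt(x + 2)*sqrt(2*x - 1) + 96*sqrt(2)*x*sqrt(x + 2)*sqrt(4*x**4 + 6*x**2 + 3) - 540*sqrt(3)*x*sqrt(2*x - 1)*sqrt(4*x**4 + 6*x**2 + 3) - 8*sqrt(x + 2)*sqrt(2*x - 1)*sqrt(4*x**4 + 6*x**2 + 3)*sin(x/2 + pi/3) - 48*sqrt(2)*sqrt(x + 2)*sqrt(4*x**4 + 6*x**2 + 3) - 540*sqrt(3)*sqrt(2*x - 1)*sqrt(4*x**4 + 6*x**2 + 3))/(24*sqrt(x + 2)*sqrt(2*x - 1)*sqrt(4*x**4 + 6*x**2 + 3)), which equals f(x).

An antiderivative is F(x) = -(54*sqrt(3)*x**2*sqrt(x + 2) + 216*sqrt(3)*x*sqrt(x + 2) - 32*sqrt(2)*x*sqrt(2*x - 1) + 216*sqrt(3)*sqrt(x + 2) + 16*sqrt(2)*sqrt(2*x - 1) + 5*sqrt(6)*sqrt(4*x**4 + 6*x**2 + 3) - 16*cos(x/2 + pi/3))/24.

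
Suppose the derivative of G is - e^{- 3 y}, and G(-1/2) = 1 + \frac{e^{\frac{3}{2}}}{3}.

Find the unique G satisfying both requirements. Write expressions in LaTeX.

For G(y) to be correct, d/dy[G] must agree with the stated G'(y) identically.
A general antiderivative is \frac{e^{- 3 y}}{3} + C.
The condition gives C = 1 + \frac{e^{\frac{3}{2}}}{3} - (\frac{e^{\frac{3}{2}}}{3}) = 1.
So G(y) = 1 + \frac{e^{- 3 y}}{3}.
Check: d/dy[1 + \frac{e^{- 3 y}}{3}] = - e^{- 3 y} = G'(y).

G(y) = 1 + \frac{e^{- 3 y}}{3}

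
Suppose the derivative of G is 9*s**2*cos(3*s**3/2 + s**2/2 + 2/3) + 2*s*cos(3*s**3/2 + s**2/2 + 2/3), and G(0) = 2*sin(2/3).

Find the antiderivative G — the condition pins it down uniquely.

G(s) = 2*sin(3*s**3/2 + s**2/2 + 2/3)

The substitution u = 3*s**3/2 + s**2/2 + 2/3 works: G'(s) is exactly (dG/du)*(du/ds) for that inner function.
A general antiderivative is 2*sin(3*s**3/2 + s**2/2 + 2/3) + C.
The condition gives C = 2*sin(2/3) - (2*sin(2/3)) = 0.
So G(s) = 2*sin(3*s**3/2 + s**2/2 + 2/3).
Check: d/ds[2*sin(3*s**3/2 + s**2/2 + 2/3)] = 9*s**2*cos(3*s**3/2 + s**2/2 + 2/3) + 2*s*cos(3*s**3/2 + s**2/2 + 2/3) = G'(s).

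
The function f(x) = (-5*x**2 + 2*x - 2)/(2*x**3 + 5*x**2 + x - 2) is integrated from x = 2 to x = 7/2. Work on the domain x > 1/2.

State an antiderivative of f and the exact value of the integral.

The denominator factors as (x + 1)*(x + 2)*(2*x - 1); partial fractions split f into directly integrable pieces: -3/(5*(2*x - 1)) - 26/(5*(x + 2)) + 3/(x + 1).
F(x) = (-3*log(x - 1/2) + 30*log(x + 1) - 52*log(x + 2))/10 is an antiderivative of f.
Check: d/dx[(-3*log(x - 1/2) + 30*log(x + 1) - 52*log(x + 2))/10] = (-5*x**2 + 2*x - 2)/(2*x**3 + 5*x**2 + x - 2) = f(x).
F(7/2) = -26*log(11/2)/5 - 3*log(3)/10 + 3*log(9/2); F(2) = -26*log(4)/5 - 3*log(3/2)/10 + 3*log(3).
Integral = F(7/2) - F(2) = -26*log(11/2)/5 - 33*log(3)/10 + 3*log(3/2)/10 + 3*log(9/2) + 26*log(4)/5.

Antiderivative: F(x) = (-3*log(x - 1/2) + 30*log(x + 1) - 52*log(x + 2))/10; value = -26*log(11/2)/5 - 33*log(3)/10 + 3*log(3/2)/10 + 3*log(9/2) + 26*log(4)/5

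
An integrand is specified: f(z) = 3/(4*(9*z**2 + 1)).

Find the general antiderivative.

F(z) = atan(3*z)/4 + C

For F(z) to be correct the identity F'(z) - f(z) = 0 must hold.
Check: d/dz[atan(3*z)/4] = 3/(36*z**2 + 4), which equals f(z).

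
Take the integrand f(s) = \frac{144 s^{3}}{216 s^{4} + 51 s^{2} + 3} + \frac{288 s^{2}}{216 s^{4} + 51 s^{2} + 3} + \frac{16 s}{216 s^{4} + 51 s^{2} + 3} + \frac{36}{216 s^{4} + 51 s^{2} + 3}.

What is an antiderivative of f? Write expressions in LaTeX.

Integrate term by term and add the pieces.
Check: d/ds[\frac{\log{\left(4 s^{2} + \frac{1}{2} \right)}}{3} + 4 \operatorname{atan}{\left(3 s \right)}] = \frac{144 s^{3} + 288 s^{2} + 16 s + 36}{216 s^{4} + 51 s^{2} + 3}, which equals f(s).

An antiderivative is F(s) = \frac{\log{\left(4 s^{2} + \frac{1}{2} \right)}}{3} + 4 \operatorname{atan}{\left(3 s \right)}.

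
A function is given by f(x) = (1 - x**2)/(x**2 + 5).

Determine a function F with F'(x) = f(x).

A candidate is checked by its d/dx: the result must match f(x).
Check: d/dx[-x + 6*sqrt(5)*atan(sqrt(5)*x/5)/5] = (1 - x**2)/(x**2 + 5) = f(x).

An antiderivative is F(x) = -x + 6*sqrt(5)*atan(sqrt(5)*x/5)/5.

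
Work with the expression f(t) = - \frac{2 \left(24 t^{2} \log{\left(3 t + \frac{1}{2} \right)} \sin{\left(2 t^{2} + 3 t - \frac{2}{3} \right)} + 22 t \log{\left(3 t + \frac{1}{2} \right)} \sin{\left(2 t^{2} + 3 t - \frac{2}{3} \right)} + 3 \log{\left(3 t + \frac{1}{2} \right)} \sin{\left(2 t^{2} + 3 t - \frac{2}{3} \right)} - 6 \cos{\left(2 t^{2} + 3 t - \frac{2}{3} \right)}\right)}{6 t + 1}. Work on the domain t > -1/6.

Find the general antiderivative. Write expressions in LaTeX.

Recognize the product-rule pattern: f = u'v + uv' with u = 2 \cos{\left(2 t^{2} + 3 t - \frac{2}{3} \right)}, v = \log{\left(3 t + \frac{1}{2} \right)}, so integration by parts undoes it.
Check: d/dt[2 \log{\left(3 t + \frac{1}{2} \right)} \cos{\left(2 t^{2} + 3 t - \frac{2}{3} \right)}] = \frac{- 48 t^{2} \log{\left(3 t + \frac{1}{2} \right)} \sin{\left(2 t^{2} + 3 t - \frac{2}{3} \right)} - 44 t \log{\left(3 t + \frac{1}{2} \right)} \sin{\left(2 t^{2} + 3 t - \frac{2}{3} \right)} - 6 \log{\left(3 t + \frac{1}{2} \right)} \sin{\left(2 t^{2} + 3 t - \frac{2}{3} \right)} + 12 \cos{\left(2 t^{2} + 3 t - \frac{2}{3} \right)}}{6 t + 1}, which equals f(t).

F(t) = 2 \log{\left(3 t + \frac{1}{2} \right)} \cos{\left(2 t^{2} + 3 t - \frac{2}{3} \right)} + C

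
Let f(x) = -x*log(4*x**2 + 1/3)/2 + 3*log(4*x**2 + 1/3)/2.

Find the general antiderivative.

F(x) = -(12*x**2*log(4*x**2 + 1/3) - 12*x**2 - 72*x*log(4*x**2 + 1/3) + 144*x + log(x**2 + 1/12) - 24*sqrt(3)*atan(2*sqrt(3)*x))/48 + C

Integrate term by term and add the pieces.
Check: d/dx[-(12*x**2*log(4*x**2 + 1/3) - 12*x**2 - 72*x*log(4*x**2 + 1/3) + 144*x + log(x**2 + 1/12) - 24*sqrt(3)*atan(2*sqrt(3)*x))/48] = -x*log(4*x**2 + 1/3)/2 + 3*log(4*x**2 + 1/3)/2 = f(x).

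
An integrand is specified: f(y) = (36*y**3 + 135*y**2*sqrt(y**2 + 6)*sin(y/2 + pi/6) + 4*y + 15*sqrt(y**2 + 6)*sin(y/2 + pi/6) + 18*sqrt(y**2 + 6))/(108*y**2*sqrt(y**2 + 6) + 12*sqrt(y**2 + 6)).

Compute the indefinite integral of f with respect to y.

F(y) = (2*sqrt(y**2 + 6) - 15*cos(y/2 + pi/6) + 3*atan(3*y))/6 + C

Whatever form F(y) takes, F'(y) = f(y) is non-negotiable.
Check: d/dy[(2*sqrt(y**2 + 6) - 15*cos(y/2 + pi/6) + 3*atan(3*y))/6] = (36*y**3 + 135*y**2*sqrt(y**2 + 6)*sin(y/2 + pi/6) + 4*y + 15*sqrt(y**2 + 6)*sin(y/2 + pi/6) + 18*sqrt(y**2 + 6))/(108*y**2*sqrt(y**2 + 6) + 12*sqrt(y**2 + 6)) = f(y).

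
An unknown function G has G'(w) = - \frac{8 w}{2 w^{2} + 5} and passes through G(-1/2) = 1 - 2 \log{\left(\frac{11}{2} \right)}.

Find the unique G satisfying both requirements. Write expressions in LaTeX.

G(w) = 1 - 2 \log{\left(2 w^{2} + 5 \right)}

G'(w) matches the chain-rule pattern g'(h)*h' with inner function h(w) = 2 w^{2} + 5; substituting u = h(w) collapses the integral.
A general antiderivative is - 2 \log{\left(2 w^{2} + 5 \right)} + C.
The condition gives C = 1 - 2 \log{\left(\frac{11}{2} \right)} - (- 2 \log{\left(\frac{11}{2} \right)}) = 1.
So G(w) = 1 - 2 \log{\left(2 w^{2} + 5 \right)}.
Check: d/dw[1 - 2 \log{\left(2 w^{2} + 5 \right)}] = - \frac{8 w}{2 w^{2} + 5} = G'(w).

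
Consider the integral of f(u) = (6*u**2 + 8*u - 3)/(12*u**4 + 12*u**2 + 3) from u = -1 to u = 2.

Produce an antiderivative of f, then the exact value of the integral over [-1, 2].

Antiderivative: F(u) = -3*u/(6*u**2 + 3) - 1/(3*u**2 + 3/2); value = -11/27

f has the shape v'r + vr' for v = 1/(3*u**2 + 3/2) and r = -3*u/2 - 1 — it is the derivative of the product v*r.
F(u) = -3*u/(6*u**2 + 3) - 1/(3*u**2 + 3/2) is an antiderivative of f.
Check: d/du[-3*u/(6*u**2 + 3) - 1/(3*u**2 + 3/2)] = (6*u**2 + 8*u - 3)/(12*u**4 + 12*u**2 + 3) = f(u).
F(2) = -8/27; F(-1) = 1/9.
Integral = F(2) - F(-1) = -11/27.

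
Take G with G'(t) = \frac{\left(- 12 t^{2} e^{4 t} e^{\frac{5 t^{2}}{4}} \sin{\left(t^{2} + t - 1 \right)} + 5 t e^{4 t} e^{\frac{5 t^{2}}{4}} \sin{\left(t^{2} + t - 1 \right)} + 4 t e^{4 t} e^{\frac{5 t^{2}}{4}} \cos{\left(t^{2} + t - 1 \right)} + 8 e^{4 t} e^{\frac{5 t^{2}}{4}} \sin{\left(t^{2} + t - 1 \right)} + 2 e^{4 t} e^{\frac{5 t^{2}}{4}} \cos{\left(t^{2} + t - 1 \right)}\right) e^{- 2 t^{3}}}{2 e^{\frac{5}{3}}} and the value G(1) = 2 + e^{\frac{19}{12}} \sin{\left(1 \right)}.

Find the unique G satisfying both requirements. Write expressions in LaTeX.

G(t) = \frac{e^{4 t} e^{\frac{5 t^{2}}{4}} e^{- 2 t^{3}} \sin{\left(t^{2} + t - 1 \right)}}{e^{\frac{5}{3}}} + 2

Recognize the product-rule pattern: G'(t) = u'v + uv' with u = e^{- 2 t^{3} + \frac{5 t^{2}}{4} + 4 t - \frac{5}{3}}, v = \sin{\left(t^{2} + t - 1 \right)}, so integration by parts undoes it.
A general antiderivative is e^{- 2 t^{3} + \frac{5 t^{2}}{4} + 4 t - \frac{5}{3}} \sin{\left(t^{2} + t - 1 \right)} + C.
The condition gives C = 2 + e^{\frac{19}{12}} \sin{\left(1 \right)} - (e^{\frac{19}{12}} \sin{\left(1 \right)}) = 2.
So G(t) = \frac{e^{4 t} e^{\frac{5 t^{2}}{4}} e^{- 2 t^{3}} \sin{\left(t^{2} + t - 1 \right)}}{e^{\frac{5}{3}}} + 2.
Check: d/dt[\frac{e^{4 t} e^{\frac{5 t^{2}}{4}} e^{- 2 t^{3}} \sin{\left(t^{2} + t - 1 \right)}}{e^{\frac{5}{3}}} + 2] = \frac{\left(- 12 t^{2} e^{4 t} e^{\frac{5 t^{2}}{4}} \sin{\left(t^{2} + t - 1 \right)} + 5 t e^{4 t} e^{\frac{5 t^{2}}{4}} \sin{\left(t^{2} + t - 1 \right)} + 4 t e^{4 t} e^{\frac{5 t^{2}}{4}} \cos{\left(t^{2} + t - 1 \right)} + 8 e^{4 t} e^{\frac{5 t^{2}}{4}} \sin{\left(t^{2} + t - 1 \right)} + 2 e^{4 t} e^{\frac{5 t^{2}}{4}} \cos{\left(t^{2} + t - 1 \right)}\right) e^{- 2 t^{3}}}{2 e^{\frac{5}{3}}} = G'(t).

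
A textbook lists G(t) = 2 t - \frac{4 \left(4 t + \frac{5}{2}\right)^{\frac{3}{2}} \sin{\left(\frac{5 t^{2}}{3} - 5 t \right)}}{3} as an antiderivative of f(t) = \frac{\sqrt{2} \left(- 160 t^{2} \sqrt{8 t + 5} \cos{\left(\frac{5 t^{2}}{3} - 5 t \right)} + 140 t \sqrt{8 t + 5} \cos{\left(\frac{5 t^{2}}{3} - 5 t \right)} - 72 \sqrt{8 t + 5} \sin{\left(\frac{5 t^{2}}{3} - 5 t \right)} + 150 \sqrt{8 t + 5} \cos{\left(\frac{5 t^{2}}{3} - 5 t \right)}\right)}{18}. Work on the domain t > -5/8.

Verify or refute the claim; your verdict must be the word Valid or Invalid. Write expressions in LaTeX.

Invalid: d/dt[G] - f = - \frac{160 t^{2} \sqrt{4 t + \frac{5}{2}} \cos{\left(\frac{5 t^{2}}{3} - 5 t \right)}}{9} + \frac{80 \sqrt{2} t^{2} \sqrt{8 t + 5} \cos{\left(\frac{5 t^{2}}{3} - 5 t \right)}}{9} + \frac{140 t \sqrt{4 t + \frac{5}{2}} \cos{\left(\frac{5 t^{2}}{3} - 5 t \right)}}{9} - \frac{70 \sqrt{2} t \sqrt{8 t + 5} \cos{\left(\frac{5 t^{2}}{3} - 5 t \right)}}{9} - 8 \sqrt{4 t + \frac{5}{2}} \sin{\left(\frac{5 t^{2}}{3} - 5 t \right)} + \frac{50 \sqrt{4 t + \frac{5}{2}} \cos{\left(\frac{5 t^{2}}{3} - 5 t \right)}}{3} + 4 \sqrt{2} \sqrt{8 t + 5} \sin{\left(\frac{5 t^{2}}{3} - 5 t \right)} - \frac{25 \sqrt{2} \sqrt{8 t + 5} \cos{\left(\frac{5 t^{2}}{3} - 5 t \right)}}{3} + 2, which is not 0.

d/dt[G] = - \frac{80 \sqrt{2} t^{2} \sqrt{8 t + 5} \cos{\left(\frac{5 t^{2}}{3} - 5 t \right)}}{9} + \frac{70 \sqrt{2} t \sqrt{8 t + 5} \cos{\left(\frac{5 t^{2}}{3} - 5 t \right)}}{9} - 4 \sqrt{2} \sqrt{8 t + 5} \sin{\left(\frac{5 t^{2}}{3} - 5 t \right)} + \frac{25 \sqrt{2} \sqrt{8 t + 5} \cos{\left(\frac{5 t^{2}}{3} - 5 t \right)}}{3} + 2
d/dt[G] - f(t) = - \frac{160 t^{2} \sqrt{4 t + \frac{5}{2}} \cos{\left(\frac{5 t^{2}}{3} - 5 t \right)}}{9} + \frac{80 \sqrt{2} t^{2} \sqrt{8 t + 5} \cos{\left(\frac{5 t^{2}}{3} - 5 t \right)}}{9} + \frac{140 t \sqrt{4 t + \frac{5}{2}} \cos{\left(\frac{5 t^{2}}{3} - 5 t \right)}}{9} - \frac{70 \sqrt{2} t \sqrt{8 t + 5} \cos{\left(\frac{5 t^{2}}{3} - 5 t \right)}}{9} - 8 \sqrt{4 t + \frac{5}{2}} \sin{\left(\frac{5 t^{2}}{3} - 5 t \right)} + \frac{50 \sqrt{4 t + \frac{5}{2}} \cos{\left(\frac{5 t^{2}}{3} - 5 t \right)}}{3} + 4 \sqrt{2} \sqrt{8 t + 5} \sin{\left(\frac{5 t^{2}}{3} - 5 t \right)} - \frac{25 \sqrt{2} \sqrt{8 t + 5} \cos{\left(\frac{5 t^{2}}{3} - 5 t \right)}}{3} + 2 != 0.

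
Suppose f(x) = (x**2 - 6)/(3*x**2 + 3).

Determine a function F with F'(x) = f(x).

Differentiate the proposed F(x) back; it has to land on f(x) exactly.
Check: d/dx[x/3 - 7*atan(x)/3] = (x**2 - 6)/(3*x**2 + 3) = f(x).

An antiderivative is F(x) = x/3 - 7*atan(x)/3.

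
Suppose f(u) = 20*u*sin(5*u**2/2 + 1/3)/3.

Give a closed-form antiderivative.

f matches the chain-rule pattern g'(h)*h' with inner function h(u) = 5*u**2/2 + 1/3; substituting w = h(u) collapses the integral.
Check: d/du[-4*cos(5*u**2/2 + 1/3)/3] = 20*u*sin(5*u**2/2 + 1/3)/3 = f(u).

An antiderivative is F(u) = -4*cos(5*u**2/2 + 1/3)/3.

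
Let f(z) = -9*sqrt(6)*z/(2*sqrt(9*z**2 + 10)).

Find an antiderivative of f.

f matches the chain-rule pattern g'(h)*h' with inner function h(z) = 3*z**2/2 + 5/3; substituting u = h(z) collapses the integral.
Check: d/dz[-3*sqrt(3*z**2/2 + 5/3)] = -9*sqrt(6)*z/(2*sqrt(9*z**2 + 10)) = f(z).

An antiderivative is F(z) = -3*sqrt(3*z**2/2 + 5/3).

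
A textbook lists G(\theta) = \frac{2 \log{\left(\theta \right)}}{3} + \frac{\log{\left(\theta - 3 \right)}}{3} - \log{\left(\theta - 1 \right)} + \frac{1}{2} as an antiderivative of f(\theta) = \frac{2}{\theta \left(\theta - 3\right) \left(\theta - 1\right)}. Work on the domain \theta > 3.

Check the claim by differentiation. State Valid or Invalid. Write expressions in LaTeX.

d/d\theta[G] = \frac{2}{\theta^{3} - 4 \theta^{2} + 3 \theta}
This equals f(\theta) exactly, so the claim holds.

Valid - differentiating G returns exactly f.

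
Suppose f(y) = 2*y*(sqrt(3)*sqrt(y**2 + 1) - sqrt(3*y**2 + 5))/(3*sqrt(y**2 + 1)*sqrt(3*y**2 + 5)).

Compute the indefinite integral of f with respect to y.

F(y) = 2*(-3*sqrt(y**2 + 1) + sqrt(3)*sqrt(3*y**2 + 5))/9 + C

Any candidate F(y) must reproduce f(y) exactly when differentiated.
Check: d/dy[2*(-3*sqrt(y**2 + 1) + sqrt(3)*sqrt(3*y**2 + 5))/9] = (2*sqrt(3)*y*sqrt(y**2 + 1) - 2*y*sqrt(3*y**2 + 5))/(3*sqrt(y**2 + 1)*sqrt(3*y**2 + 5)), which equals f(y).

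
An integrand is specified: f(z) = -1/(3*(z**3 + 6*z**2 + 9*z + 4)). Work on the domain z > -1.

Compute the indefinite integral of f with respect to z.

F(z) = log(z + 1)/27 - log(z + 4)/27 + 1/(9*z + 9) + C

The denominator factors as 3*(z + 1)**2*(z + 4); partial fractions split f into directly integrable pieces: -1/(27*(z + 4)) + 1/(27*(z + 1)) - 1/(9*(z + 1)**2).
Check: d/dz[log(z + 1)/27 - log(z + 4)/27 + 1/(9*z + 9)] = -1/(3*z**3 + 18*z**2 + 27*z + 12), which equals f(z).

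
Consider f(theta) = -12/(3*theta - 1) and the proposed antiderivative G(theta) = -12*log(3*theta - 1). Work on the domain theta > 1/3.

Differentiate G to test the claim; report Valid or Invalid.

d/dtheta[G] = -36/(3*theta - 1)
d/dtheta[G] - f(theta) = -24/(3*theta - 1) != 0.

Invalid: d/dtheta[G] - f = -24/(3*theta - 1), which is not 0.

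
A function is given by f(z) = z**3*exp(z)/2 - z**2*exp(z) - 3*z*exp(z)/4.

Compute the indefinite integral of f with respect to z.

Recognize the product-rule pattern: f = u'v + uv' with u = z**3/2 - 5*z**2/2 + 17*z/4 - 17/4, v = exp(z), so integration by parts undoes it.
Check: d/dz[(2*z**3 - 10*z**2 + 17*z - 17)*exp(z)/4] = z**3*exp(z)/2 - z**2*exp(z) - 3*z*exp(z)/4 = f(z).

F(z) = (2*z**3 - 10*z**2 + 17*z - 17)*exp(z)/4 + C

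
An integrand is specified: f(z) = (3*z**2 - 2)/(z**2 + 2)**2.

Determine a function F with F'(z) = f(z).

Whatever form F(z) takes, F'(z) = f(z) is non-negotiable.
Check: d/dz[(sqrt(2)*z**2*atan(sqrt(2)*z/2) - 4*z + 2*sqrt(2)*atan(sqrt(2)*z/2))/(2*z**2 + 4)] = (3*z**2 - 2)/(z**4 + 4*z**2 + 4), which equals f(z).

An antiderivative is F(z) = (sqrt(2)*z**2*atan(sqrt(2)*z/2) - 4*z + 2*sqrt(2)*atan(sqrt(2)*z/2))/(2*z**2 + 4).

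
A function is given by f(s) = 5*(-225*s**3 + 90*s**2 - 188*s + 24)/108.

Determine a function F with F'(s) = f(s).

An antiderivative is F(s) = -5*(15*s**2 - 4*s + 12)**2/432.

The substitution u = 5*s**2/4 - s/3 + 1 works: f is exactly (dF/du)*(du/ds) for that inner function.
Check: d/ds[-5*(15*s**2 - 4*s + 12)**2/432] = -125*s**3/12 + 25*s**2/6 - 235*s/27 + 10/9, which equals f(s).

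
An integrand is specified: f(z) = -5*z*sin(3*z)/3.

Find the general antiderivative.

F(z) = 5*z*cos(3*z)/9 - 5*sin(3*z)/27 + C

Whatever form F(z) takes, F'(z) = f(z) is non-negotiable.
Check: d/dz[5*z*cos(3*z)/9 - 5*sin(3*z)/27] = -5*z*sin(3*z)/3 = f(z).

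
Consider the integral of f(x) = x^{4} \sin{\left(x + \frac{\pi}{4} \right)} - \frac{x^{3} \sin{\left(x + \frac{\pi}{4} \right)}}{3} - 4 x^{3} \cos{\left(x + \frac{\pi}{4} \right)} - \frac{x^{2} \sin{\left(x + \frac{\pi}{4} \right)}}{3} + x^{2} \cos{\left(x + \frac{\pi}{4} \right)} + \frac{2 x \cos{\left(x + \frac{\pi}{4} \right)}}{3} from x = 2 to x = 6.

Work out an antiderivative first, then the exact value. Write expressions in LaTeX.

f has the shape u'v + uv' for u = - x^{4} + \frac{x^{3}}{3} + \frac{x^{2}}{3} and v = \cos{\left(x + \frac{\pi}{4} \right)} — it is the derivative of the product u*v.
F(x) = - x^{4} \cos{\left(x + \frac{\pi}{4} \right)} + \frac{x^{3} \cos{\left(x + \frac{\pi}{4} \right)}}{3} + \frac{x^{2} \cos{\left(x + \frac{\pi}{4} \right)}}{3} is an antiderivative of f.
Check: d/dx[- x^{4} \cos{\left(x + \frac{\pi}{4} \right)} + \frac{x^{3} \cos{\left(x + \frac{\pi}{4} \right)}}{3} + \frac{x^{2} \cos{\left(x + \frac{\pi}{4} \right)}}{3}] = x^{4} \sin{\left(x + \frac{\pi}{4} \right)} - \frac{x^{3} \sin{\left(x + \frac{\pi}{4} \right)}}{3} - 4 x^{3} \cos{\left(x + \frac{\pi}{4} \right)} - \frac{x^{2} \sin{\left(x + \frac{\pi}{4} \right)}}{3} + x^{2} \cos{\left(x + \frac{\pi}{4} \right)} + \frac{2 x \cos{\left(x + \frac{\pi}{4} \right)}}{3} = f(x).
F(6) = - 1212 \cos{\left(\frac{\pi}{4} + 6 \right)}; F(2) = - 12 \cos{\left(\frac{\pi}{4} + 2 \right)}.
Integral = F(6) - F(2) = - 1212 \cos{\left(\frac{\pi}{4} + 6 \right)} + 12 \cos{\left(\frac{\pi}{4} + 2 \right)}.

Antiderivative: F(x) = - x^{4} \cos{\left(x + \frac{\pi}{4} \right)} + \frac{x^{3} \cos{\left(x + \frac{\pi}{4} \right)}}{3} + \frac{x^{2} \cos{\left(x + \frac{\pi}{4} \right)}}{3}; value = - 1212 \cos{\left(\frac{\pi}{4} + 6 \right)} + 12 \cos{\left(\frac{\pi}{4} + 2 \right)}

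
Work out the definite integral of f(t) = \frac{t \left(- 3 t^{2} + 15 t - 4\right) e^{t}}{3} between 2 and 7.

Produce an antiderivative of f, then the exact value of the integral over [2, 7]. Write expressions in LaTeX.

Recognize the product-rule pattern: f = u'v + uv' with u = - t^{3} + 8 t^{2} - \frac{52 t}{3} + \frac{52}{3}, v = e^{t}, so integration by parts undoes it.
F(t) = - \frac{\left(3 t^{3} - 24 t^{2} + 52 t - 52\right) e^{t}}{3} is an antiderivative of f.
Check: d/dt[- \frac{\left(3 t^{3} - 24 t^{2} + 52 t - 52\right) e^{t}}{3}] = - t^{3} e^{t} + 5 t^{2} e^{t} - \frac{4 t e^{t}}{3}, which equals f(t).
F(7) = - 55 e^{7}; F(2) = \frac{20 e^{2}}{3}.
Integral = F(7) - F(2) = - 55 e^{7} - \frac{20 e^{2}}{3}.

Antiderivative: F(t) = - \frac{\left(3 t^{3} - 24 t^{2} + 52 t - 52\right) e^{t}}{3}; value = - 55 e^{7} - \frac{20 e^{2}}{3}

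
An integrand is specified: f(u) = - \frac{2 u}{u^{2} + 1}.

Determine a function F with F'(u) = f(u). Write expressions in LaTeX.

f matches the chain-rule pattern g'(h)*h' with inner function h(u) = 2 u^{2} + 2; substituting w = h(u) collapses the integral.
Check: d/du[- \log{\left(2 u^{2} + 2 \right)}] = - \frac{2 u}{u^{2} + 1} = f(u).

An antiderivative is F(u) = - \log{\left(2 u^{2} + 2 \right)}.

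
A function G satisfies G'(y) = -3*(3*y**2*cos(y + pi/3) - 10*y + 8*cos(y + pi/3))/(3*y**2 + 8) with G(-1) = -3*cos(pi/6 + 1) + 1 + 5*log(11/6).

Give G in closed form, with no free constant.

A candidate passes only if d/dy[G] lands on the given G'(y) exactly.
A general antiderivative is 5*log(y**2/2 + 4/3) - 3*sin(y + pi/3) + C.
The condition gives C = -3*cos(pi/6 + 1) + 1 + 5*log(11/6) - (-3*cos(pi/6 + 1) + 5*log(11/6)) = 1.
So G(y) = 5*log(y**2/2 + 4/3) - 3*sin(y + pi/3) + 1.
Check: d/dy[5*log(y**2/2 + 4/3) - 3*sin(y + pi/3) + 1] = (-9*y**2*cos(y + pi/3) + 30*y - 24*cos(y + pi/3))/(3*y**2 + 8), which equals G'(y).

G(y) = 5*log(y**2/2 + 4/3) - 3*sin(y + pi/3) + 1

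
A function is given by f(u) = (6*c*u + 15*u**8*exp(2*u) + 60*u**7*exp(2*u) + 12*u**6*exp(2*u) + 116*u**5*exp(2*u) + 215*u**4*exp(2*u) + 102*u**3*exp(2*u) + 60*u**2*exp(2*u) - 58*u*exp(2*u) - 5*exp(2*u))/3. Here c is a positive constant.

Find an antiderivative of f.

An antiderivative F(u) passes only if d/du[F] lands on f(u) exactly.
Check: d/du[c*u**2 + 5*u**8*exp(2*u)/2 + 2*u**6*exp(2*u) + 40*u**5*exp(2*u)/3 + 5*u**4*exp(2*u)/2 + 12*u**3*exp(2*u) - 8*u**2*exp(2*u) - 5*u*exp(2*u)/3] = 2*c*u + 5*u**8*exp(2*u) + 20*u**7*exp(2*u) + 4*u**6*exp(2*u) + 116*u**5*exp(2*u)/3 + 215*u**4*exp(2*u)/3 + 34*u**3*exp(2*u) + 20*u**2*exp(2*u) - 58*u*exp(2*u)/3 - 5*exp(2*u)/3, which equals f(u).

An antiderivative is F(u) = c*u**2 + 5*u**8*exp(2*u)/2 + 2*u**6*exp(2*u) + 40*u**5*exp(2*u)/3 + 5*u**4*exp(2*u)/2 + 12*u**3*exp(2*u) - 8*u**2*exp(2*u) - 5*u*exp(2*u)/3.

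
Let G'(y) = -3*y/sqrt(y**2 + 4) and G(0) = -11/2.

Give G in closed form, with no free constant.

G(y) = 1/2 - 3*sqrt(y**2 + 4)

G'(y) matches the chain-rule pattern g'(h)*h' with inner function h(y) = y**2 + 4; substituting u = h(y) collapses the integral.
A general antiderivative is -3*sqrt(y**2 + 4) + C.
The condition gives C = -11/2 - (-6) = 1/2.
So G(y) = 1/2 - 3*sqrt(y**2 + 4).
Check: d/dy[1/2 - 3*sqrt(y**2 + 4)] = -3*y/sqrt(y**2 + 4) = G'(y).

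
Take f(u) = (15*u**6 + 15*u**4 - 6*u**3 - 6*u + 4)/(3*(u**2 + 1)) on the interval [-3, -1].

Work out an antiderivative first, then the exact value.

Antiderivative: F(u) = u**5 - u**2 + 4*atan(u)/3; value = -pi/3 + 4*atan(3)/3 + 250

A candidate is checked by its d/du: the result must match f(u).
F(u) = u**5 - u**2 + 4*atan(u)/3 is an antiderivative of f.
Check: d/du[u**5 - u**2 + 4*atan(u)/3] = (15*u**6 + 15*u**4 - 6*u**3 - 6*u + 4)/(3*u**2 + 3), which equals f(u).
F(-1) = -2 - pi/3; F(-3) = -252 - 4*atan(3)/3.
Integral = F(-1) - F(-3) = -pi/3 + 4*atan(3)/3 + 250.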